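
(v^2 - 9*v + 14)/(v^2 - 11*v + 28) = (v - 2)/(v - 4)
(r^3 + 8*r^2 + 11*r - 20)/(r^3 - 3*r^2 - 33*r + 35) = (r + 4)/(r - 7)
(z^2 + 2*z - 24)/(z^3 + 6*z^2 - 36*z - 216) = (z - 4)/(z^2 - 36)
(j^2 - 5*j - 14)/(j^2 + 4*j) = (j^2 - 5*j - 14)/(j*(j + 4))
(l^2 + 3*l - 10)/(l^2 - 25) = (l - 2)/(l - 5)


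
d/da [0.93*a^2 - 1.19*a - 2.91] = 1.86*a - 1.19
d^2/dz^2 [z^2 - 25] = 2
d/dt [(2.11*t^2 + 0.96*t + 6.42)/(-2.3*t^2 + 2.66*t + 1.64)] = (7.8206*t^2 + 36.4528*t - 15.5028)/(5.29*t^4 - 12.236*t^3 - 0.468399999999998*t^2 + 8.7248*t + 2.6896)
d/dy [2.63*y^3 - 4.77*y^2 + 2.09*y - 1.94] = 7.89*y^2 - 9.54*y + 2.09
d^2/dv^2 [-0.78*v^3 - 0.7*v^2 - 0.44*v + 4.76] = -4.68*v - 1.4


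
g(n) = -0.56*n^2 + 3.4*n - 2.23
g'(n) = 3.4 - 1.12*n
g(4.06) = 2.34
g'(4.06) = -1.15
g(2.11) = 2.45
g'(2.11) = 1.04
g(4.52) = 1.70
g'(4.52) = -1.66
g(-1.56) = -8.90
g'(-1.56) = 5.15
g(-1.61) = -9.16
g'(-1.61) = 5.20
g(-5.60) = -38.83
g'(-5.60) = 9.67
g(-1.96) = -11.05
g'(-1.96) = 5.60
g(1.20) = 1.04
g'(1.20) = 2.06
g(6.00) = -1.99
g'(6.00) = -3.32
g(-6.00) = -42.79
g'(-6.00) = 10.12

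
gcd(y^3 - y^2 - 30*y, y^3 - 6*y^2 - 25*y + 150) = y^2 - y - 30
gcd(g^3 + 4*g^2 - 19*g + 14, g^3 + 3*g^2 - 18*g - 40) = 1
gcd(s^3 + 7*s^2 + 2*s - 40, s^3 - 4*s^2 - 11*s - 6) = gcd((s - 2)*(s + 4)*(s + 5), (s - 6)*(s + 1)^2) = 1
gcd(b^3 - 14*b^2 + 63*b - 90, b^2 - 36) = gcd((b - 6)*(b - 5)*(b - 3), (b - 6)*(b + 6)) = b - 6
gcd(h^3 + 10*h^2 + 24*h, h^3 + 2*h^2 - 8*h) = h^2 + 4*h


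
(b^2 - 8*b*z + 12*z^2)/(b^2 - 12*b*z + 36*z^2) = (-b + 2*z)/(-b + 6*z)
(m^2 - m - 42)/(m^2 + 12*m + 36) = (m - 7)/(m + 6)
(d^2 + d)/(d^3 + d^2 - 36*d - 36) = d/(d^2 - 36)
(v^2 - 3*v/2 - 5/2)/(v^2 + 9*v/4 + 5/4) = 2*(2*v - 5)/(4*v + 5)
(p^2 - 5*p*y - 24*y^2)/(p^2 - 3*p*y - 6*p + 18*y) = (p^2 - 5*p*y - 24*y^2)/(p^2 - 3*p*y - 6*p + 18*y)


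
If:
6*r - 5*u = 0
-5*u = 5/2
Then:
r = -5/12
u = -1/2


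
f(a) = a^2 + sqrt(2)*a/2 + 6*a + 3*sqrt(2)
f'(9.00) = 24.71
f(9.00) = 145.61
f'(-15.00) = -23.29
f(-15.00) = 128.64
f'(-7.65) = -8.59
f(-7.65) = 11.46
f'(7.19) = 21.09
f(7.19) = 104.16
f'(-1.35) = 4.01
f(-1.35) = -2.99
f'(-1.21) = 4.29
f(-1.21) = -2.41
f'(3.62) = 13.95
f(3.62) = 41.63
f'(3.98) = 14.67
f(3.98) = 46.78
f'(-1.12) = 4.47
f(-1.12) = -2.01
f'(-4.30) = -1.89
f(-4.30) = -6.11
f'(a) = 2*a + sqrt(2)/2 + 6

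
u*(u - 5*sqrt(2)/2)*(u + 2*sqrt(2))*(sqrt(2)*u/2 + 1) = sqrt(2)*u^4/2 + u^3/2 - 11*sqrt(2)*u^2/2 - 10*u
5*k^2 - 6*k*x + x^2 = (-5*k + x)*(-k + x)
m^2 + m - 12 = (m - 3)*(m + 4)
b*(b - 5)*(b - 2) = b^3 - 7*b^2 + 10*b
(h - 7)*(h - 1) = h^2 - 8*h + 7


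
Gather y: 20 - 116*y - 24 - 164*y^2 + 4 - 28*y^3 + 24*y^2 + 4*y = -28*y^3 - 140*y^2 - 112*y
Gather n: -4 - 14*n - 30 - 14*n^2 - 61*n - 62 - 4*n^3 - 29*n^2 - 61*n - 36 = -4*n^3 - 43*n^2 - 136*n - 132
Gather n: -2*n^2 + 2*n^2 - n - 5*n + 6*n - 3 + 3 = 0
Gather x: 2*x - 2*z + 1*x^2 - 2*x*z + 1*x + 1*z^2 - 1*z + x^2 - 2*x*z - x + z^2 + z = 2*x^2 + x*(2 - 4*z) + 2*z^2 - 2*z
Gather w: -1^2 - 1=-2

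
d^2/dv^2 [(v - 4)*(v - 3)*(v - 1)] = 6*v - 16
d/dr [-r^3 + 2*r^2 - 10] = r*(4 - 3*r)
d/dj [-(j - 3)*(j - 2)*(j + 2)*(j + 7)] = -4*j^3 - 12*j^2 + 50*j + 16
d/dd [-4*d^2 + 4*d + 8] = 4 - 8*d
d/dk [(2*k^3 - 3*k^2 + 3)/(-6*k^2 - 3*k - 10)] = 3*(-4*k^4 - 4*k^3 - 17*k^2 + 32*k + 3)/(36*k^4 + 36*k^3 + 129*k^2 + 60*k + 100)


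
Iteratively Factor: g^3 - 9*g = (g - 3)*(g^2 + 3*g) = g*(g - 3)*(g + 3)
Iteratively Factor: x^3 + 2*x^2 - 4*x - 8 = (x - 2)*(x^2 + 4*x + 4) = (x - 2)*(x + 2)*(x + 2)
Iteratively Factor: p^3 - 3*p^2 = (p)*(p^2 - 3*p) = p*(p - 3)*(p)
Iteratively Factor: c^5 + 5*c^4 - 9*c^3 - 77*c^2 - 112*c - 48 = (c - 4)*(c^4 + 9*c^3 + 27*c^2 + 31*c + 12) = (c - 4)*(c + 4)*(c^3 + 5*c^2 + 7*c + 3) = (c - 4)*(c + 3)*(c + 4)*(c^2 + 2*c + 1) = (c - 4)*(c + 1)*(c + 3)*(c + 4)*(c + 1)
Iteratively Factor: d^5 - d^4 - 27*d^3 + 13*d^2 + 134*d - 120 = (d - 2)*(d^4 + d^3 - 25*d^2 - 37*d + 60) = (d - 2)*(d - 1)*(d^3 + 2*d^2 - 23*d - 60) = (d - 5)*(d - 2)*(d - 1)*(d^2 + 7*d + 12) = (d - 5)*(d - 2)*(d - 1)*(d + 4)*(d + 3)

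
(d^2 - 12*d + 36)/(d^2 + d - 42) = (d - 6)/(d + 7)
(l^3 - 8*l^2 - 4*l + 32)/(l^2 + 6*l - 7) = (l^3 - 8*l^2 - 4*l + 32)/(l^2 + 6*l - 7)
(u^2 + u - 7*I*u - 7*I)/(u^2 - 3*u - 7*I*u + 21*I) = (u + 1)/(u - 3)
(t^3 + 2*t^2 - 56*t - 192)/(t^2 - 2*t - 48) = t + 4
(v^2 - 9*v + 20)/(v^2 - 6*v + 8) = (v - 5)/(v - 2)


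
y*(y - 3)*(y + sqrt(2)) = y^3 - 3*y^2 + sqrt(2)*y^2 - 3*sqrt(2)*y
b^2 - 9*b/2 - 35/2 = (b - 7)*(b + 5/2)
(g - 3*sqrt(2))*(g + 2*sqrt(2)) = g^2 - sqrt(2)*g - 12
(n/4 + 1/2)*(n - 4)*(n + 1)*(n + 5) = n^4/4 + n^3 - 15*n^2/4 - 29*n/2 - 10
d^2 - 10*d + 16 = (d - 8)*(d - 2)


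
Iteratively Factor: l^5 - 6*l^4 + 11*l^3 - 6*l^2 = (l)*(l^4 - 6*l^3 + 11*l^2 - 6*l) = l*(l - 1)*(l^3 - 5*l^2 + 6*l) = l*(l - 3)*(l - 1)*(l^2 - 2*l) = l*(l - 3)*(l - 2)*(l - 1)*(l)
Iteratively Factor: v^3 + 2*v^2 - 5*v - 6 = (v - 2)*(v^2 + 4*v + 3) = (v - 2)*(v + 3)*(v + 1)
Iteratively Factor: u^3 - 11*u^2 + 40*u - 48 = (u - 4)*(u^2 - 7*u + 12) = (u - 4)*(u - 3)*(u - 4)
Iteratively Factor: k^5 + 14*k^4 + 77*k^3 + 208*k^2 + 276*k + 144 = (k + 2)*(k^4 + 12*k^3 + 53*k^2 + 102*k + 72) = (k + 2)*(k + 3)*(k^3 + 9*k^2 + 26*k + 24) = (k + 2)*(k + 3)^2*(k^2 + 6*k + 8) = (k + 2)*(k + 3)^2*(k + 4)*(k + 2)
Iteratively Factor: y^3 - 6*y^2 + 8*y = (y)*(y^2 - 6*y + 8) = y*(y - 2)*(y - 4)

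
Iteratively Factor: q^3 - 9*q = (q)*(q^2 - 9) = q*(q + 3)*(q - 3)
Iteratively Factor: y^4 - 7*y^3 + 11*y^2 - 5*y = (y - 1)*(y^3 - 6*y^2 + 5*y) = (y - 1)^2*(y^2 - 5*y) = (y - 5)*(y - 1)^2*(y)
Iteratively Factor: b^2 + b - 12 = (b - 3)*(b + 4)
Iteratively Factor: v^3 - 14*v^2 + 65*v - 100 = (v - 5)*(v^2 - 9*v + 20) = (v - 5)*(v - 4)*(v - 5)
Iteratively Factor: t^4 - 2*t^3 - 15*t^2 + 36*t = (t - 3)*(t^3 + t^2 - 12*t) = (t - 3)*(t + 4)*(t^2 - 3*t) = t*(t - 3)*(t + 4)*(t - 3)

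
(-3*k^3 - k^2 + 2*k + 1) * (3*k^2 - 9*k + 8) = -9*k^5 + 24*k^4 - 9*k^3 - 23*k^2 + 7*k + 8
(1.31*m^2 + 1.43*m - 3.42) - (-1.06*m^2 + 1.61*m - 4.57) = 2.37*m^2 - 0.18*m + 1.15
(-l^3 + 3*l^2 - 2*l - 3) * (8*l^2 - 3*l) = -8*l^5 + 27*l^4 - 25*l^3 - 18*l^2 + 9*l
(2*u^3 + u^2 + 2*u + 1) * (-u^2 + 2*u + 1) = -2*u^5 + 3*u^4 + 2*u^3 + 4*u^2 + 4*u + 1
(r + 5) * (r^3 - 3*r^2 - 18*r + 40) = r^4 + 2*r^3 - 33*r^2 - 50*r + 200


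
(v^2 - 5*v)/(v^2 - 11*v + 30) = v/(v - 6)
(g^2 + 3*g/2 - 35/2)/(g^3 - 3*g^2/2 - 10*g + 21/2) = (g + 5)/(g^2 + 2*g - 3)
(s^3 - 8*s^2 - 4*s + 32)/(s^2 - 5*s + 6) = (s^2 - 6*s - 16)/(s - 3)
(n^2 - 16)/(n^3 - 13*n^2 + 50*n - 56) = (n + 4)/(n^2 - 9*n + 14)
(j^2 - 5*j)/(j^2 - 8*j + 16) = j*(j - 5)/(j^2 - 8*j + 16)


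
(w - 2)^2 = w^2 - 4*w + 4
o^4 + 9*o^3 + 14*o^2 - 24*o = o*(o - 1)*(o + 4)*(o + 6)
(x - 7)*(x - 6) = x^2 - 13*x + 42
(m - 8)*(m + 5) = m^2 - 3*m - 40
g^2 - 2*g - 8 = (g - 4)*(g + 2)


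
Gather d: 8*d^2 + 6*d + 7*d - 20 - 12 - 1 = 8*d^2 + 13*d - 33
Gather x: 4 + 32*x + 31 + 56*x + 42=88*x + 77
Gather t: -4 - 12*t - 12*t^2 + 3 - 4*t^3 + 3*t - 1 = -4*t^3 - 12*t^2 - 9*t - 2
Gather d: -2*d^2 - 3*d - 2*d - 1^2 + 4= -2*d^2 - 5*d + 3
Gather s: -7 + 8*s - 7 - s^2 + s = -s^2 + 9*s - 14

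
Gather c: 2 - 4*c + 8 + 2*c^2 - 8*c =2*c^2 - 12*c + 10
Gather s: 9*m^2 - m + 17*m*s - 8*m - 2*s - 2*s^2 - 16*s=9*m^2 - 9*m - 2*s^2 + s*(17*m - 18)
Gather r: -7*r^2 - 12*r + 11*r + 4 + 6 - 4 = -7*r^2 - r + 6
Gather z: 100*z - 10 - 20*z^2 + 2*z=-20*z^2 + 102*z - 10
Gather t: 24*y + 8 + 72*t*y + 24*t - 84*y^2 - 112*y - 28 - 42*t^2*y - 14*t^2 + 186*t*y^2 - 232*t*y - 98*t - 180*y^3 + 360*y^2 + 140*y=t^2*(-42*y - 14) + t*(186*y^2 - 160*y - 74) - 180*y^3 + 276*y^2 + 52*y - 20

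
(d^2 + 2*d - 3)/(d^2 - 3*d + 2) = (d + 3)/(d - 2)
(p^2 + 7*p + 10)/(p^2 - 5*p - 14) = (p + 5)/(p - 7)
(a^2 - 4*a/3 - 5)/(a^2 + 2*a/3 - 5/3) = (a - 3)/(a - 1)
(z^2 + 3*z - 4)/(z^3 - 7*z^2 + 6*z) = (z + 4)/(z*(z - 6))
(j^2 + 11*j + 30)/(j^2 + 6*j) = (j + 5)/j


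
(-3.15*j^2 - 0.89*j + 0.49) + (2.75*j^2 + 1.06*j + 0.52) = -0.4*j^2 + 0.17*j + 1.01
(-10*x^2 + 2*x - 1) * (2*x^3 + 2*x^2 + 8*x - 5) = -20*x^5 - 16*x^4 - 78*x^3 + 64*x^2 - 18*x + 5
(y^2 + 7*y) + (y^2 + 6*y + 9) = 2*y^2 + 13*y + 9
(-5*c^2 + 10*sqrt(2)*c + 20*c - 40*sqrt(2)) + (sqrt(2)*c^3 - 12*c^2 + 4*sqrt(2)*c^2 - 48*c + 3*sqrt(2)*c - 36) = sqrt(2)*c^3 - 17*c^2 + 4*sqrt(2)*c^2 - 28*c + 13*sqrt(2)*c - 40*sqrt(2) - 36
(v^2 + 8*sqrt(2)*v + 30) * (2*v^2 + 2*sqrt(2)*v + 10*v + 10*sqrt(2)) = 2*v^4 + 10*v^3 + 18*sqrt(2)*v^3 + 92*v^2 + 90*sqrt(2)*v^2 + 60*sqrt(2)*v + 460*v + 300*sqrt(2)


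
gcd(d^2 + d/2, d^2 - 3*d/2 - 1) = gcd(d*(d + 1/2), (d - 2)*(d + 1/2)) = d + 1/2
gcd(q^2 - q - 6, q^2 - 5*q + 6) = q - 3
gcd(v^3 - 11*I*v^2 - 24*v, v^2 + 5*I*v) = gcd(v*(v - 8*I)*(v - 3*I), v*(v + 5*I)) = v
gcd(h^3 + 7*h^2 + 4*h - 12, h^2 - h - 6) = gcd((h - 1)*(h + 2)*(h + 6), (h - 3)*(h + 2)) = h + 2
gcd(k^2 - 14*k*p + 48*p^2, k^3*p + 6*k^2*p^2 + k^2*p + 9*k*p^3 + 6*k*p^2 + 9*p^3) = 1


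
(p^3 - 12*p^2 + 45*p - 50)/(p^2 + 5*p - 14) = (p^2 - 10*p + 25)/(p + 7)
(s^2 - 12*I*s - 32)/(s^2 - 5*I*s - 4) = (s - 8*I)/(s - I)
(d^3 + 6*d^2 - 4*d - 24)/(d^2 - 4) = d + 6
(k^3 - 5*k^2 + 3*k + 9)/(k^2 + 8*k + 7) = (k^2 - 6*k + 9)/(k + 7)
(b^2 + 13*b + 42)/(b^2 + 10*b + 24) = (b + 7)/(b + 4)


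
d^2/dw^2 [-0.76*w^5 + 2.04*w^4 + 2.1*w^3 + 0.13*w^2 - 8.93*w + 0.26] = -15.2*w^3 + 24.48*w^2 + 12.6*w + 0.26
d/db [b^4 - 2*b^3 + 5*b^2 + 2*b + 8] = 4*b^3 - 6*b^2 + 10*b + 2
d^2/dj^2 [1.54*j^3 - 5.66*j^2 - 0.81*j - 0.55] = 9.24*j - 11.32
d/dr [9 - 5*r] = -5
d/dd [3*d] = 3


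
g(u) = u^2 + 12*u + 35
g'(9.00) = 30.00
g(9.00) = 224.00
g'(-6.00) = 0.00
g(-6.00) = -1.00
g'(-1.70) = 8.60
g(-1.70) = 17.49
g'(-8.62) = -5.24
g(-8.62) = 5.86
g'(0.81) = 13.62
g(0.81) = 45.38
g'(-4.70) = 2.60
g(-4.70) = 0.69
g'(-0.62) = 10.76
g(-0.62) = 27.94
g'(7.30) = 26.60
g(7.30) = 175.89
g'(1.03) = 14.06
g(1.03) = 48.42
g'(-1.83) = 8.34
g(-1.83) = 16.39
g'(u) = 2*u + 12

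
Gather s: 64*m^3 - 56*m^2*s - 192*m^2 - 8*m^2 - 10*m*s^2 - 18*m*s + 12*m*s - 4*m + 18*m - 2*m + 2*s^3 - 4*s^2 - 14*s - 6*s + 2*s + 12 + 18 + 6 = 64*m^3 - 200*m^2 + 12*m + 2*s^3 + s^2*(-10*m - 4) + s*(-56*m^2 - 6*m - 18) + 36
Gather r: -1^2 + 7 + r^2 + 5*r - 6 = r^2 + 5*r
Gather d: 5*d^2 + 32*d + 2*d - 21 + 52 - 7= 5*d^2 + 34*d + 24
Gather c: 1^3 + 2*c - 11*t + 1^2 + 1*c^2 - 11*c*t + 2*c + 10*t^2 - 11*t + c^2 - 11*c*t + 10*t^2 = 2*c^2 + c*(4 - 22*t) + 20*t^2 - 22*t + 2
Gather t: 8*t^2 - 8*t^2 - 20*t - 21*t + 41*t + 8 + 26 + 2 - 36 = 0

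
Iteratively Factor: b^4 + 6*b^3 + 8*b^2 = (b)*(b^3 + 6*b^2 + 8*b) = b^2*(b^2 + 6*b + 8) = b^2*(b + 4)*(b + 2)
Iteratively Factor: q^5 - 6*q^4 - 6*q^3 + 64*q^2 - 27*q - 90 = (q - 3)*(q^4 - 3*q^3 - 15*q^2 + 19*q + 30) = (q - 5)*(q - 3)*(q^3 + 2*q^2 - 5*q - 6) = (q - 5)*(q - 3)*(q + 1)*(q^2 + q - 6) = (q - 5)*(q - 3)*(q + 1)*(q + 3)*(q - 2)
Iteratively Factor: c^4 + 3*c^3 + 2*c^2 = (c)*(c^3 + 3*c^2 + 2*c) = c*(c + 1)*(c^2 + 2*c) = c^2*(c + 1)*(c + 2)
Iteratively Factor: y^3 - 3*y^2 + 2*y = (y)*(y^2 - 3*y + 2) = y*(y - 1)*(y - 2)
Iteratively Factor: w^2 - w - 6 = (w + 2)*(w - 3)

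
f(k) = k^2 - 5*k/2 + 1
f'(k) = 2*k - 5/2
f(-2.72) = 15.20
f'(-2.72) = -7.94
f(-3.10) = 18.36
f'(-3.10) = -8.70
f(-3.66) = 23.55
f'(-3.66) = -9.82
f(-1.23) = 5.59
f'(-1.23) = -4.96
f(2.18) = 0.30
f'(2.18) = 1.86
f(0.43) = 0.11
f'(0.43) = -1.64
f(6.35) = 25.45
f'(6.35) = 10.20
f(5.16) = 14.73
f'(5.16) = 7.82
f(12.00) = 115.00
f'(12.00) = 21.50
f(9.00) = 59.50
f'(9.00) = 15.50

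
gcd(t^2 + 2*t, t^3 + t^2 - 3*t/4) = t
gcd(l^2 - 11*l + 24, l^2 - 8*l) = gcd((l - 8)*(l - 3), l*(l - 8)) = l - 8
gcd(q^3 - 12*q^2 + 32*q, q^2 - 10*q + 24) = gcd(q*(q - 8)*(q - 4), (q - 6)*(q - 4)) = q - 4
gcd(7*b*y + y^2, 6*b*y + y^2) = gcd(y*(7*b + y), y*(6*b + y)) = y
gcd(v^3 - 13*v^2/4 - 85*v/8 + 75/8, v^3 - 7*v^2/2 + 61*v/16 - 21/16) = v - 3/4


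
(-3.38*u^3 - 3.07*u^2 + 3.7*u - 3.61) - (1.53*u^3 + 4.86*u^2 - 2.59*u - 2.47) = -4.91*u^3 - 7.93*u^2 + 6.29*u - 1.14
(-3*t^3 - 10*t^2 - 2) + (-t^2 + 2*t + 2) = -3*t^3 - 11*t^2 + 2*t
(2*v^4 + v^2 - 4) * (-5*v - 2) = -10*v^5 - 4*v^4 - 5*v^3 - 2*v^2 + 20*v + 8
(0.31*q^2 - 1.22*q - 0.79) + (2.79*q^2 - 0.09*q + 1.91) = 3.1*q^2 - 1.31*q + 1.12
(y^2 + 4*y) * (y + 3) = y^3 + 7*y^2 + 12*y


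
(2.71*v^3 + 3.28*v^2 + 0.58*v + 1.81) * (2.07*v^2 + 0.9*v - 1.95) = 5.6097*v^5 + 9.2286*v^4 - 1.1319*v^3 - 2.1273*v^2 + 0.498*v - 3.5295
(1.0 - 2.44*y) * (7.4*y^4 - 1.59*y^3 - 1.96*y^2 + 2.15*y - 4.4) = -18.056*y^5 + 11.2796*y^4 + 3.1924*y^3 - 7.206*y^2 + 12.886*y - 4.4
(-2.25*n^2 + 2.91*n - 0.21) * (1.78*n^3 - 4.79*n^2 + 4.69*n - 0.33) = -4.005*n^5 + 15.9573*n^4 - 24.8652*n^3 + 15.3963*n^2 - 1.9452*n + 0.0693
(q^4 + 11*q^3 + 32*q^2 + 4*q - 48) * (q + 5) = q^5 + 16*q^4 + 87*q^3 + 164*q^2 - 28*q - 240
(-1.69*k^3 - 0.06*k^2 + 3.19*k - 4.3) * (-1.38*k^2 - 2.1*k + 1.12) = 2.3322*k^5 + 3.6318*k^4 - 6.169*k^3 - 0.8322*k^2 + 12.6028*k - 4.816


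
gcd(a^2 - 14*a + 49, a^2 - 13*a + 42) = a - 7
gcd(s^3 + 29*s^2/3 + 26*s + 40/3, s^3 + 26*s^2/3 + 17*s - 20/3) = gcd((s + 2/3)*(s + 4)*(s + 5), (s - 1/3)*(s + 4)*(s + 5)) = s^2 + 9*s + 20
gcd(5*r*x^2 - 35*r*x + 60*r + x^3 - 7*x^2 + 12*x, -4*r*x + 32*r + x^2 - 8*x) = 1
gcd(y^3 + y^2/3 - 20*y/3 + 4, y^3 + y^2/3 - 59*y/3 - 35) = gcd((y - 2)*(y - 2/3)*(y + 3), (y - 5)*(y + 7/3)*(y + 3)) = y + 3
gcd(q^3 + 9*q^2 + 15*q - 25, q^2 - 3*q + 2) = q - 1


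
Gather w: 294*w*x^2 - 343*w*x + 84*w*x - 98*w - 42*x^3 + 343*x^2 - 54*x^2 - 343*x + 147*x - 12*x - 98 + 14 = w*(294*x^2 - 259*x - 98) - 42*x^3 + 289*x^2 - 208*x - 84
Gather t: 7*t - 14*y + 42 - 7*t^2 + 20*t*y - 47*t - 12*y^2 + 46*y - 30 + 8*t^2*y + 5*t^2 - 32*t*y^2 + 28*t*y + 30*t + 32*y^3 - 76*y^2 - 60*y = t^2*(8*y - 2) + t*(-32*y^2 + 48*y - 10) + 32*y^3 - 88*y^2 - 28*y + 12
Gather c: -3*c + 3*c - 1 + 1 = 0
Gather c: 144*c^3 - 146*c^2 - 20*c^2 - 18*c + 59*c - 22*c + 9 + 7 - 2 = 144*c^3 - 166*c^2 + 19*c + 14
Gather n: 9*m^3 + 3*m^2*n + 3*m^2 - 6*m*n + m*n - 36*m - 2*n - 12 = 9*m^3 + 3*m^2 - 36*m + n*(3*m^2 - 5*m - 2) - 12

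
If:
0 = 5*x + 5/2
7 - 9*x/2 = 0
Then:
No Solution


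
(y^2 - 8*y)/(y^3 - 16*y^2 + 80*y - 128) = y/(y^2 - 8*y + 16)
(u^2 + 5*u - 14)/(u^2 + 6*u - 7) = (u - 2)/(u - 1)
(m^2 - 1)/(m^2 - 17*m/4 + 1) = 4*(m^2 - 1)/(4*m^2 - 17*m + 4)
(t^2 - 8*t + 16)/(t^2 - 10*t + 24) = (t - 4)/(t - 6)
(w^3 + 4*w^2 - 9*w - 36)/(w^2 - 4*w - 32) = (w^2 - 9)/(w - 8)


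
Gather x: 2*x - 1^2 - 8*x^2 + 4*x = -8*x^2 + 6*x - 1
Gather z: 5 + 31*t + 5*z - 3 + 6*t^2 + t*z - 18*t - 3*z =6*t^2 + 13*t + z*(t + 2) + 2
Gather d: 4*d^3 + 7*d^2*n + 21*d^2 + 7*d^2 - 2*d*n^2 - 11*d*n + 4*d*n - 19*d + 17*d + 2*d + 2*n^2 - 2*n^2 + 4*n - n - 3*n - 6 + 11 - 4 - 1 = 4*d^3 + d^2*(7*n + 28) + d*(-2*n^2 - 7*n)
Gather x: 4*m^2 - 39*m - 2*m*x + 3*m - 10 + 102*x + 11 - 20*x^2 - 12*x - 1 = 4*m^2 - 36*m - 20*x^2 + x*(90 - 2*m)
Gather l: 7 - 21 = -14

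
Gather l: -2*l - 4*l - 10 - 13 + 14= -6*l - 9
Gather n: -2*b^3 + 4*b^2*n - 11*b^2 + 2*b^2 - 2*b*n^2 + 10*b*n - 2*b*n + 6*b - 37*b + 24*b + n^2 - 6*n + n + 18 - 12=-2*b^3 - 9*b^2 - 7*b + n^2*(1 - 2*b) + n*(4*b^2 + 8*b - 5) + 6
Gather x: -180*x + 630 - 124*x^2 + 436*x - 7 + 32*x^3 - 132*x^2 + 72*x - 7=32*x^3 - 256*x^2 + 328*x + 616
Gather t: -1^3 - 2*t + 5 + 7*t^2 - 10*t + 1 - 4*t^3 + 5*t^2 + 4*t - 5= -4*t^3 + 12*t^2 - 8*t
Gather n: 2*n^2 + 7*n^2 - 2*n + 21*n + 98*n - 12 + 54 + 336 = 9*n^2 + 117*n + 378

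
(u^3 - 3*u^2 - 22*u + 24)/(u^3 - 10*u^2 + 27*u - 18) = (u + 4)/(u - 3)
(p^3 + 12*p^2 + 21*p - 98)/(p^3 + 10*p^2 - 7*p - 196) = (p - 2)/(p - 4)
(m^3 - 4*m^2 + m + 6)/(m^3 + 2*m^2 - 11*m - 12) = (m - 2)/(m + 4)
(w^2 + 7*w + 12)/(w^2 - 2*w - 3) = (w^2 + 7*w + 12)/(w^2 - 2*w - 3)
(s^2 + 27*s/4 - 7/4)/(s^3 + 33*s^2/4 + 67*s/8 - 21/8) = 2/(2*s + 3)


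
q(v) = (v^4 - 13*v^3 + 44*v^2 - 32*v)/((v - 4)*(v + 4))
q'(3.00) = -2.10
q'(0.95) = -1.31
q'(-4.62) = 602.11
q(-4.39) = 751.73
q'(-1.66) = 27.51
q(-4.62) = 528.50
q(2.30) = -2.71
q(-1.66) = -18.23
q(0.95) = 0.07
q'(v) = (4*v^3 - 39*v^2 + 88*v - 32)/((v - 4)*(v + 4)) - (v^4 - 13*v^3 + 44*v^2 - 32*v)/((v - 4)*(v + 4)^2) - (v^4 - 13*v^3 + 44*v^2 - 32*v)/((v - 4)^2*(v + 4))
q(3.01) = -4.31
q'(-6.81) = 3.77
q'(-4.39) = 1556.13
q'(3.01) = -2.10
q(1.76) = -1.45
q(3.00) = -4.29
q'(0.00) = 2.00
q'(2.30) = -2.35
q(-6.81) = 280.32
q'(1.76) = -2.25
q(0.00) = 0.00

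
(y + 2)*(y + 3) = y^2 + 5*y + 6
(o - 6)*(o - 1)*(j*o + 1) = j*o^3 - 7*j*o^2 + 6*j*o + o^2 - 7*o + 6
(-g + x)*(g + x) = -g^2 + x^2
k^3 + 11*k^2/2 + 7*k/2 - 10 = (k - 1)*(k + 5/2)*(k + 4)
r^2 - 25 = (r - 5)*(r + 5)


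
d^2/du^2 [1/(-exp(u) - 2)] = (2 - exp(u))*exp(u)/(exp(u) + 2)^3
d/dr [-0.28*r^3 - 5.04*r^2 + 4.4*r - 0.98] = -0.84*r^2 - 10.08*r + 4.4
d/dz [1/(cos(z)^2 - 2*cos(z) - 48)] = 2*(cos(z) - 1)*sin(z)/(sin(z)^2 + 2*cos(z) + 47)^2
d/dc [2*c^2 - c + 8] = 4*c - 1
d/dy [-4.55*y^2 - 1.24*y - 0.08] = -9.1*y - 1.24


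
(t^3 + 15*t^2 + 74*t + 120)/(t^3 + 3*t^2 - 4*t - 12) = (t^3 + 15*t^2 + 74*t + 120)/(t^3 + 3*t^2 - 4*t - 12)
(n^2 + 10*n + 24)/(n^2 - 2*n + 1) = (n^2 + 10*n + 24)/(n^2 - 2*n + 1)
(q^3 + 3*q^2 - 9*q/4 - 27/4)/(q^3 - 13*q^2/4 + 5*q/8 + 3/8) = 2*(4*q^3 + 12*q^2 - 9*q - 27)/(8*q^3 - 26*q^2 + 5*q + 3)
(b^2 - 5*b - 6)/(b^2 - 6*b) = (b + 1)/b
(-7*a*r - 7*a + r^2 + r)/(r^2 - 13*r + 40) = (-7*a*r - 7*a + r^2 + r)/(r^2 - 13*r + 40)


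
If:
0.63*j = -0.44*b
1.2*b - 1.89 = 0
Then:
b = 1.58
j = -1.10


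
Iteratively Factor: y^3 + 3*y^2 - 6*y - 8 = (y - 2)*(y^2 + 5*y + 4) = (y - 2)*(y + 1)*(y + 4)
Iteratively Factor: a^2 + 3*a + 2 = (a + 2)*(a + 1)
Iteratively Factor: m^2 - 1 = (m + 1)*(m - 1)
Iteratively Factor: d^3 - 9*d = (d - 3)*(d^2 + 3*d) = d*(d - 3)*(d + 3)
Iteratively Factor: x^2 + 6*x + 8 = (x + 4)*(x + 2)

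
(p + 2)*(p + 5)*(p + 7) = p^3 + 14*p^2 + 59*p + 70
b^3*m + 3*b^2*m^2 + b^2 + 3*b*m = b*(b + 3*m)*(b*m + 1)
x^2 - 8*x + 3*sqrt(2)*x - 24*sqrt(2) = (x - 8)*(x + 3*sqrt(2))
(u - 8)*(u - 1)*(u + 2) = u^3 - 7*u^2 - 10*u + 16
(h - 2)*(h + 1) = h^2 - h - 2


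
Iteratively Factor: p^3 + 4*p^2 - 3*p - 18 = (p + 3)*(p^2 + p - 6) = (p - 2)*(p + 3)*(p + 3)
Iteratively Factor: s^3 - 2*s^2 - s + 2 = (s - 1)*(s^2 - s - 2) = (s - 1)*(s + 1)*(s - 2)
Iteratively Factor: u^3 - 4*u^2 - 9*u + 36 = (u + 3)*(u^2 - 7*u + 12) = (u - 4)*(u + 3)*(u - 3)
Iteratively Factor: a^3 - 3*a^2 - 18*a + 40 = (a - 2)*(a^2 - a - 20) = (a - 5)*(a - 2)*(a + 4)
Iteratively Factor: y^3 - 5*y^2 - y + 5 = (y - 5)*(y^2 - 1) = (y - 5)*(y - 1)*(y + 1)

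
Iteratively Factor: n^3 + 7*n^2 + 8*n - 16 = (n + 4)*(n^2 + 3*n - 4) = (n + 4)^2*(n - 1)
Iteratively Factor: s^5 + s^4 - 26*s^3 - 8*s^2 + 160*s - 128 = (s - 2)*(s^4 + 3*s^3 - 20*s^2 - 48*s + 64) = (s - 2)*(s + 4)*(s^3 - s^2 - 16*s + 16) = (s - 4)*(s - 2)*(s + 4)*(s^2 + 3*s - 4) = (s - 4)*(s - 2)*(s - 1)*(s + 4)*(s + 4)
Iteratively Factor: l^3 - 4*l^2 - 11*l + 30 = (l - 5)*(l^2 + l - 6) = (l - 5)*(l - 2)*(l + 3)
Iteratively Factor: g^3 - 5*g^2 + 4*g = (g - 1)*(g^2 - 4*g) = g*(g - 1)*(g - 4)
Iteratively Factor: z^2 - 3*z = (z - 3)*(z)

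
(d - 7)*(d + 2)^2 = d^3 - 3*d^2 - 24*d - 28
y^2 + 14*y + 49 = (y + 7)^2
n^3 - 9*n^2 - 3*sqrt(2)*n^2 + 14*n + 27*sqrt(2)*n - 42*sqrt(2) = (n - 7)*(n - 2)*(n - 3*sqrt(2))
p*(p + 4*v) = p^2 + 4*p*v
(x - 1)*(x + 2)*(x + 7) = x^3 + 8*x^2 + 5*x - 14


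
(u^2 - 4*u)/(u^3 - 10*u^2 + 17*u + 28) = u/(u^2 - 6*u - 7)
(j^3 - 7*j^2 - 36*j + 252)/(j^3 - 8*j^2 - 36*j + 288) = (j - 7)/(j - 8)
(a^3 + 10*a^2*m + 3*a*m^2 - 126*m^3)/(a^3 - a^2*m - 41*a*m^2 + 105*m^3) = (a + 6*m)/(a - 5*m)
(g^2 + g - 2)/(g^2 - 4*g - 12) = (g - 1)/(g - 6)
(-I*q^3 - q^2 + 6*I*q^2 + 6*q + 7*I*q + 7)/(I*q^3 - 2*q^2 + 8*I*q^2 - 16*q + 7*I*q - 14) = (-q^2 + q*(7 + I) - 7*I)/(q^2 + q*(7 + 2*I) + 14*I)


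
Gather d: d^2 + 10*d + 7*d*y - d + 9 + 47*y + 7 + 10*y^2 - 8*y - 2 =d^2 + d*(7*y + 9) + 10*y^2 + 39*y + 14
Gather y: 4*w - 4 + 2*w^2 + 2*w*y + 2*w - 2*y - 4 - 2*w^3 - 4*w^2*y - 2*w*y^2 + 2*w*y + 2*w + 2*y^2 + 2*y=-2*w^3 + 2*w^2 + 8*w + y^2*(2 - 2*w) + y*(-4*w^2 + 4*w) - 8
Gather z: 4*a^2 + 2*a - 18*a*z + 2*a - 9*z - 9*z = 4*a^2 + 4*a + z*(-18*a - 18)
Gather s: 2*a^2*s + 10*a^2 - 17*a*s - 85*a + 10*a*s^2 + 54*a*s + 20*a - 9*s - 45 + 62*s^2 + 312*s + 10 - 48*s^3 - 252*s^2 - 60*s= 10*a^2 - 65*a - 48*s^3 + s^2*(10*a - 190) + s*(2*a^2 + 37*a + 243) - 35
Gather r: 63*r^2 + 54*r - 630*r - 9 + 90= 63*r^2 - 576*r + 81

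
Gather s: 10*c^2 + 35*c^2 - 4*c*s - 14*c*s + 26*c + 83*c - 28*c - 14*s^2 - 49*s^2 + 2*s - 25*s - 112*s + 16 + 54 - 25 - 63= 45*c^2 + 81*c - 63*s^2 + s*(-18*c - 135) - 18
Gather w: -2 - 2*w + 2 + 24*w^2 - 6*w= 24*w^2 - 8*w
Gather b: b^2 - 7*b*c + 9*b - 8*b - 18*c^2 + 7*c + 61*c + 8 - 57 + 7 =b^2 + b*(1 - 7*c) - 18*c^2 + 68*c - 42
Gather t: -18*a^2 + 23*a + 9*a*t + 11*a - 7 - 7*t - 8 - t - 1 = -18*a^2 + 34*a + t*(9*a - 8) - 16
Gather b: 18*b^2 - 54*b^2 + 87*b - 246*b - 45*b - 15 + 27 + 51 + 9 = -36*b^2 - 204*b + 72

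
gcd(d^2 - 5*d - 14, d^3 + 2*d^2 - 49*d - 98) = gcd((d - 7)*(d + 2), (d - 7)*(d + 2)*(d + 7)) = d^2 - 5*d - 14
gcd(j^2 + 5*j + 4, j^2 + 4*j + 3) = j + 1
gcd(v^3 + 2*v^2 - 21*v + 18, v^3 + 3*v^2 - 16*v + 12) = v^2 + 5*v - 6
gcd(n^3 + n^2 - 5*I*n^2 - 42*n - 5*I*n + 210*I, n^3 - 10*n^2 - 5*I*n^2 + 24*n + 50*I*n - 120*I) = n^2 + n*(-6 - 5*I) + 30*I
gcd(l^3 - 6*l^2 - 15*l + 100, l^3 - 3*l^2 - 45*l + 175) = l^2 - 10*l + 25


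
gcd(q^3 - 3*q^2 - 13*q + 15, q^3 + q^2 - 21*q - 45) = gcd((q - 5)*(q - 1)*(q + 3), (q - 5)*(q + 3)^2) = q^2 - 2*q - 15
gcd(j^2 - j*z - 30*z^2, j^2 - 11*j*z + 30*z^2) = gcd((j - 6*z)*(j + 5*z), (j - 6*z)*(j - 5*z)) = -j + 6*z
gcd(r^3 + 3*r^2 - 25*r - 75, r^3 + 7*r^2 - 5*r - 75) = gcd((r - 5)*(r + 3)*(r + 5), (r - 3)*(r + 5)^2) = r + 5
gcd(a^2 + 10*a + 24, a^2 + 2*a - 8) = a + 4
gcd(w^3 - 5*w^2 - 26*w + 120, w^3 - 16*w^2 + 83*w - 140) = w - 4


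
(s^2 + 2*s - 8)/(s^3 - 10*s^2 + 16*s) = (s + 4)/(s*(s - 8))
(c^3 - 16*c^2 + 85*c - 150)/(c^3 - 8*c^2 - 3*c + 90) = (c - 5)/(c + 3)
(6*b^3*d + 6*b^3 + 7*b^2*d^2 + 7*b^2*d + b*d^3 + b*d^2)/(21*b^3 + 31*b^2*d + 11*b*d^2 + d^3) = b*(6*b*d + 6*b + d^2 + d)/(21*b^2 + 10*b*d + d^2)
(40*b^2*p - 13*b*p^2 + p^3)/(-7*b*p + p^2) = (-40*b^2 + 13*b*p - p^2)/(7*b - p)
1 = 1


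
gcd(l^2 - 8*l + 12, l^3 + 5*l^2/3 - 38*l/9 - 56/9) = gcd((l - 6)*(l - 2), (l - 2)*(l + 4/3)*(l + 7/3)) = l - 2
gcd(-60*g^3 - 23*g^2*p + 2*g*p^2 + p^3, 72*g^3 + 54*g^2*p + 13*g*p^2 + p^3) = 12*g^2 + 7*g*p + p^2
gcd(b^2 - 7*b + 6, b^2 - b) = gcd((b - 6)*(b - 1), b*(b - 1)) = b - 1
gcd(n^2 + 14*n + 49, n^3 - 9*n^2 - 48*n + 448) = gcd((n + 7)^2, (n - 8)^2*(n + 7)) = n + 7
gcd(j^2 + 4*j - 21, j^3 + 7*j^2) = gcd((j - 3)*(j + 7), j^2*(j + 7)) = j + 7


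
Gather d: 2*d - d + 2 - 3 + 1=d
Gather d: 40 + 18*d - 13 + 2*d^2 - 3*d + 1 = 2*d^2 + 15*d + 28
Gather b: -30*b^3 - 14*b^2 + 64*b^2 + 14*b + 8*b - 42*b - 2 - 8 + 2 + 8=-30*b^3 + 50*b^2 - 20*b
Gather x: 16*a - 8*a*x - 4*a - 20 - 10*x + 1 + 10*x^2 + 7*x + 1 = 12*a + 10*x^2 + x*(-8*a - 3) - 18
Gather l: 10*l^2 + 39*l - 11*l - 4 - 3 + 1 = 10*l^2 + 28*l - 6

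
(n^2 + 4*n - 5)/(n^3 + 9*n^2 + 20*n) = (n - 1)/(n*(n + 4))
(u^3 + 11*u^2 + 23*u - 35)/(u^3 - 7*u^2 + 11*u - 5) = (u^2 + 12*u + 35)/(u^2 - 6*u + 5)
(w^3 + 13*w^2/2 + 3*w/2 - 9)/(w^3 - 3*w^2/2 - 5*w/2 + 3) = (w + 6)/(w - 2)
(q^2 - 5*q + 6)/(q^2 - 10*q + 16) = (q - 3)/(q - 8)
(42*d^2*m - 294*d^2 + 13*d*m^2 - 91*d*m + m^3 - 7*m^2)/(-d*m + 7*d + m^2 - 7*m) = (-42*d^2 - 13*d*m - m^2)/(d - m)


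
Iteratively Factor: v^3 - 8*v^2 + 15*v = (v)*(v^2 - 8*v + 15) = v*(v - 5)*(v - 3)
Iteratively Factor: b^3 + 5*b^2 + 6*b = (b)*(b^2 + 5*b + 6) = b*(b + 3)*(b + 2)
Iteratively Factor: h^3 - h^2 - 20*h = (h - 5)*(h^2 + 4*h) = h*(h - 5)*(h + 4)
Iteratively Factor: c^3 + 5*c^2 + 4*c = (c)*(c^2 + 5*c + 4) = c*(c + 1)*(c + 4)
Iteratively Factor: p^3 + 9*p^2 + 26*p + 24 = (p + 4)*(p^2 + 5*p + 6) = (p + 3)*(p + 4)*(p + 2)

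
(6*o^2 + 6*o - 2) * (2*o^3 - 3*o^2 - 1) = 12*o^5 - 6*o^4 - 22*o^3 - 6*o + 2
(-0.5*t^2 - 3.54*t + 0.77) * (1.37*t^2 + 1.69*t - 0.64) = -0.685*t^4 - 5.6948*t^3 - 4.6077*t^2 + 3.5669*t - 0.4928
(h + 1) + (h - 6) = 2*h - 5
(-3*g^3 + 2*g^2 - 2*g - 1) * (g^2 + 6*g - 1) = -3*g^5 - 16*g^4 + 13*g^3 - 15*g^2 - 4*g + 1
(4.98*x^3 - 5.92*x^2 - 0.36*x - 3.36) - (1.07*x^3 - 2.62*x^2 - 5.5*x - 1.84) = 3.91*x^3 - 3.3*x^2 + 5.14*x - 1.52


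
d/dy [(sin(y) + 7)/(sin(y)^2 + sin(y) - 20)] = (-14*sin(y) + cos(y)^2 - 28)*cos(y)/(sin(y)^2 + sin(y) - 20)^2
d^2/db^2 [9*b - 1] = 0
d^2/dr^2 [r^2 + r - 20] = 2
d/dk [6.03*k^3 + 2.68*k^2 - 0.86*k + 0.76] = 18.09*k^2 + 5.36*k - 0.86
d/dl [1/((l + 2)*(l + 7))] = (-2*l - 9)/(l^4 + 18*l^3 + 109*l^2 + 252*l + 196)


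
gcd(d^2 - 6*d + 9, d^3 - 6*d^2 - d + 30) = d - 3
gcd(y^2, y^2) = y^2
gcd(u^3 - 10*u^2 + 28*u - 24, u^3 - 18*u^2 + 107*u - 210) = u - 6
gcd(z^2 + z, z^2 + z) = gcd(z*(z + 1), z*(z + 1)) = z^2 + z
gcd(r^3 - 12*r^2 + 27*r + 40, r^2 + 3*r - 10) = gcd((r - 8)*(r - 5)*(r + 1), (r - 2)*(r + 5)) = 1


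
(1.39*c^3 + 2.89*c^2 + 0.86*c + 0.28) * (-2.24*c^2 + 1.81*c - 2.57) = -3.1136*c^5 - 3.9577*c^4 - 0.267799999999999*c^3 - 6.4979*c^2 - 1.7034*c - 0.7196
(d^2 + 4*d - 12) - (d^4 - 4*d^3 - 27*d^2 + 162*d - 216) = -d^4 + 4*d^3 + 28*d^2 - 158*d + 204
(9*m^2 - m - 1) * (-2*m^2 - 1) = -18*m^4 + 2*m^3 - 7*m^2 + m + 1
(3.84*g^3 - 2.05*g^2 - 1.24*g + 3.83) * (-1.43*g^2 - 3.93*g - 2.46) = -5.4912*g^5 - 12.1597*g^4 + 0.383300000000001*g^3 + 4.4393*g^2 - 12.0015*g - 9.4218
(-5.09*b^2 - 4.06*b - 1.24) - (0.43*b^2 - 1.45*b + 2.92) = -5.52*b^2 - 2.61*b - 4.16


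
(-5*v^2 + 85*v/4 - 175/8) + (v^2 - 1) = -4*v^2 + 85*v/4 - 183/8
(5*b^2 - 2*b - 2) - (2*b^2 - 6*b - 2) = 3*b^2 + 4*b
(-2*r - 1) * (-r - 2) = 2*r^2 + 5*r + 2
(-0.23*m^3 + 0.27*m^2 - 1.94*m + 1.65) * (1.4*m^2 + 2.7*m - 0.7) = -0.322*m^5 - 0.243*m^4 - 1.826*m^3 - 3.117*m^2 + 5.813*m - 1.155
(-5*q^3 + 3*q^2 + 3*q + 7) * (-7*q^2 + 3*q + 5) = 35*q^5 - 36*q^4 - 37*q^3 - 25*q^2 + 36*q + 35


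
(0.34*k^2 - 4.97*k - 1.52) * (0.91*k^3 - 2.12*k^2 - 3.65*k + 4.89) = 0.3094*k^5 - 5.2435*k^4 + 7.9122*k^3 + 23.0255*k^2 - 18.7553*k - 7.4328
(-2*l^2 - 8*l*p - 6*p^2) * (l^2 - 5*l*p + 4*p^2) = -2*l^4 + 2*l^3*p + 26*l^2*p^2 - 2*l*p^3 - 24*p^4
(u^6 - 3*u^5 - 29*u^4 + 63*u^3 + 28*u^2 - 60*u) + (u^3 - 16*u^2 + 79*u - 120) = u^6 - 3*u^5 - 29*u^4 + 64*u^3 + 12*u^2 + 19*u - 120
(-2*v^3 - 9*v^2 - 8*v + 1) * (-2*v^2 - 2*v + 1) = 4*v^5 + 22*v^4 + 32*v^3 + 5*v^2 - 10*v + 1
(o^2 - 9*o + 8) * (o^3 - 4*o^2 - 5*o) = o^5 - 13*o^4 + 39*o^3 + 13*o^2 - 40*o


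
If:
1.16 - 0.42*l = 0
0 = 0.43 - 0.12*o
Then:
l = 2.76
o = 3.58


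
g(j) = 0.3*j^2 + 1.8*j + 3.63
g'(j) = 0.6*j + 1.8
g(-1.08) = 2.04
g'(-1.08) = 1.15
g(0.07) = 3.76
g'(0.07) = 1.84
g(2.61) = 10.37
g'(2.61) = 3.37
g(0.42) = 4.44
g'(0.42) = 2.05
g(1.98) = 8.37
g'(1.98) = 2.99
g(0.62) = 4.86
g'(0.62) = 2.17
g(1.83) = 7.93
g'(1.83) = 2.90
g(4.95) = 19.89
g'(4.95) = 4.77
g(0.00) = 3.63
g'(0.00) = 1.80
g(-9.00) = 11.73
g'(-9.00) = -3.60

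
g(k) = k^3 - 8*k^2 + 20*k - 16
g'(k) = 3*k^2 - 16*k + 20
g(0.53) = -7.50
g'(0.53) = 12.36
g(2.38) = -0.23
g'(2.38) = -1.09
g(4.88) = 7.30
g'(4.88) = 13.36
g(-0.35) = -24.02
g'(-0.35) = 25.97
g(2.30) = -0.15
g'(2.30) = -0.93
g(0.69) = -5.68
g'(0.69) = 10.39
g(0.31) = -10.54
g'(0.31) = 15.33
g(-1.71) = -78.59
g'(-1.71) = 56.13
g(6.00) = 32.00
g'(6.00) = 32.00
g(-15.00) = -5491.00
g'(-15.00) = 935.00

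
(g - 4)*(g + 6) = g^2 + 2*g - 24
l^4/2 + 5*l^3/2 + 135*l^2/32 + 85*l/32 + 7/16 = (l/2 + 1)*(l + 1/4)*(l + 1)*(l + 7/4)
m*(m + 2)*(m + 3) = m^3 + 5*m^2 + 6*m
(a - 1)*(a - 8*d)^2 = a^3 - 16*a^2*d - a^2 + 64*a*d^2 + 16*a*d - 64*d^2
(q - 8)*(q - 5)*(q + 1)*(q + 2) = q^4 - 10*q^3 + 3*q^2 + 94*q + 80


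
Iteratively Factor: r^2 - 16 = (r - 4)*(r + 4)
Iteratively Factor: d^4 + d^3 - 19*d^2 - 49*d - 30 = (d - 5)*(d^3 + 6*d^2 + 11*d + 6) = (d - 5)*(d + 3)*(d^2 + 3*d + 2) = (d - 5)*(d + 1)*(d + 3)*(d + 2)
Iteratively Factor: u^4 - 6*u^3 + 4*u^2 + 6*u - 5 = (u + 1)*(u^3 - 7*u^2 + 11*u - 5) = (u - 1)*(u + 1)*(u^2 - 6*u + 5) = (u - 5)*(u - 1)*(u + 1)*(u - 1)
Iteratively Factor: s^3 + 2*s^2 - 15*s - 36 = (s + 3)*(s^2 - s - 12) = (s - 4)*(s + 3)*(s + 3)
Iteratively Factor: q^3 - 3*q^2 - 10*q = (q - 5)*(q^2 + 2*q) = (q - 5)*(q + 2)*(q)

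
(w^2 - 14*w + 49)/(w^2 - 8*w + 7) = (w - 7)/(w - 1)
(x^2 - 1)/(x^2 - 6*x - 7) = (x - 1)/(x - 7)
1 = 1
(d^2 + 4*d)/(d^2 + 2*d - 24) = d*(d + 4)/(d^2 + 2*d - 24)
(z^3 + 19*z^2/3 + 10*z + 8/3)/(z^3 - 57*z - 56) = (3*z^3 + 19*z^2 + 30*z + 8)/(3*(z^3 - 57*z - 56))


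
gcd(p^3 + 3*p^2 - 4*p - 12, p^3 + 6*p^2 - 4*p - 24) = p^2 - 4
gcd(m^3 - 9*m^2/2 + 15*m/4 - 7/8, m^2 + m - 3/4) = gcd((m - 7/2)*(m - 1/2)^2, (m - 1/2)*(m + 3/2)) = m - 1/2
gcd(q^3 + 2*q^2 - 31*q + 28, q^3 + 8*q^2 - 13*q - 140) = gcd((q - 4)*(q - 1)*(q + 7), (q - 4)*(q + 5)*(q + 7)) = q^2 + 3*q - 28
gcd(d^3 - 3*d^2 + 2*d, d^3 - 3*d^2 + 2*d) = d^3 - 3*d^2 + 2*d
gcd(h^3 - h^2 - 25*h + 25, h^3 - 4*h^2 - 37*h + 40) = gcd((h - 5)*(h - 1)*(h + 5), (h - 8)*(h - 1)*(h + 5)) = h^2 + 4*h - 5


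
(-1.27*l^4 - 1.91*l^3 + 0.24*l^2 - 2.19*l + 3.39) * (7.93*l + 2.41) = -10.0711*l^5 - 18.207*l^4 - 2.6999*l^3 - 16.7883*l^2 + 21.6048*l + 8.1699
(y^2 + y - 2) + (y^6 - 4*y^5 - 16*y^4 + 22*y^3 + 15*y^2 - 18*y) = y^6 - 4*y^5 - 16*y^4 + 22*y^3 + 16*y^2 - 17*y - 2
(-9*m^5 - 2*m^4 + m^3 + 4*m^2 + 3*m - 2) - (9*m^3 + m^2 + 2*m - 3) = -9*m^5 - 2*m^4 - 8*m^3 + 3*m^2 + m + 1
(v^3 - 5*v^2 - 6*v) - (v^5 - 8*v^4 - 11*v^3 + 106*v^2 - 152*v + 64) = -v^5 + 8*v^4 + 12*v^3 - 111*v^2 + 146*v - 64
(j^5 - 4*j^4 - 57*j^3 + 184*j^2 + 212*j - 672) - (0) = j^5 - 4*j^4 - 57*j^3 + 184*j^2 + 212*j - 672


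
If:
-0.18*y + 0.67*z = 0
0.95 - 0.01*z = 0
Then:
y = 353.61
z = 95.00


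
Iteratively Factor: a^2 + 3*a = (a)*(a + 3)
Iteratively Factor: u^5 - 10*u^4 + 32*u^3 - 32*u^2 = (u - 4)*(u^4 - 6*u^3 + 8*u^2) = (u - 4)*(u - 2)*(u^3 - 4*u^2) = (u - 4)^2*(u - 2)*(u^2) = u*(u - 4)^2*(u - 2)*(u)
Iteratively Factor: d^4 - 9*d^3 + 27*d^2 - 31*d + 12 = (d - 4)*(d^3 - 5*d^2 + 7*d - 3) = (d - 4)*(d - 1)*(d^2 - 4*d + 3) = (d - 4)*(d - 3)*(d - 1)*(d - 1)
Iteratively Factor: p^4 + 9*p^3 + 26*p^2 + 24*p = (p + 2)*(p^3 + 7*p^2 + 12*p) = (p + 2)*(p + 4)*(p^2 + 3*p) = (p + 2)*(p + 3)*(p + 4)*(p)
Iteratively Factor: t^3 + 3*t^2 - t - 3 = (t + 3)*(t^2 - 1) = (t - 1)*(t + 3)*(t + 1)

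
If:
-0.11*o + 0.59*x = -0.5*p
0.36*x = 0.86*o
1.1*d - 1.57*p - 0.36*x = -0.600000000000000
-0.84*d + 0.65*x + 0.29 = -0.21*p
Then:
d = 0.09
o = -0.22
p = 0.56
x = -0.52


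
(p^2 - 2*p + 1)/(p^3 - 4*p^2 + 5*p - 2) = 1/(p - 2)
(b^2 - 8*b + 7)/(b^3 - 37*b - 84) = (b - 1)/(b^2 + 7*b + 12)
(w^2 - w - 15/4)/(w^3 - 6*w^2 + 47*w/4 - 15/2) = (2*w + 3)/(2*w^2 - 7*w + 6)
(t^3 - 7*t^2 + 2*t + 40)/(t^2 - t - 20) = (t^2 - 2*t - 8)/(t + 4)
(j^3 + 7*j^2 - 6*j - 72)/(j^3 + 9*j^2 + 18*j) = (j^2 + j - 12)/(j*(j + 3))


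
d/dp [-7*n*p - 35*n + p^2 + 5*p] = -7*n + 2*p + 5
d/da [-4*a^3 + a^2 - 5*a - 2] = -12*a^2 + 2*a - 5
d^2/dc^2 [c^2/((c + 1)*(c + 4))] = 2*(-5*c^3 - 12*c^2 + 16)/(c^6 + 15*c^5 + 87*c^4 + 245*c^3 + 348*c^2 + 240*c + 64)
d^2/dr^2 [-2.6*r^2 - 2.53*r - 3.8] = -5.20000000000000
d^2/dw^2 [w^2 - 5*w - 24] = 2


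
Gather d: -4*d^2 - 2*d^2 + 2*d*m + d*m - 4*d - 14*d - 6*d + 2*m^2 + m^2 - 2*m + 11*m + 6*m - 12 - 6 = -6*d^2 + d*(3*m - 24) + 3*m^2 + 15*m - 18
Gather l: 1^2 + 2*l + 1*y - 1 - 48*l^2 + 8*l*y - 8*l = -48*l^2 + l*(8*y - 6) + y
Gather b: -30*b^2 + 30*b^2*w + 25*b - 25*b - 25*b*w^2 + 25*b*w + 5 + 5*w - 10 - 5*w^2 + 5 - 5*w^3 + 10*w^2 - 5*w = b^2*(30*w - 30) + b*(-25*w^2 + 25*w) - 5*w^3 + 5*w^2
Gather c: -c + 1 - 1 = -c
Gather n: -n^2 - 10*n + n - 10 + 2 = -n^2 - 9*n - 8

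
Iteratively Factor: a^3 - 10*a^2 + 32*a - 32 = (a - 4)*(a^2 - 6*a + 8) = (a - 4)^2*(a - 2)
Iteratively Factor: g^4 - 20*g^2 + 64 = (g - 2)*(g^3 + 2*g^2 - 16*g - 32) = (g - 4)*(g - 2)*(g^2 + 6*g + 8) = (g - 4)*(g - 2)*(g + 2)*(g + 4)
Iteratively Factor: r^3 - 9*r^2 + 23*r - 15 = (r - 3)*(r^2 - 6*r + 5) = (r - 3)*(r - 1)*(r - 5)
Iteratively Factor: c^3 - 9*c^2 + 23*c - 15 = (c - 5)*(c^2 - 4*c + 3) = (c - 5)*(c - 3)*(c - 1)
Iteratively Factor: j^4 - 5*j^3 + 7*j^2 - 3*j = (j)*(j^3 - 5*j^2 + 7*j - 3) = j*(j - 1)*(j^2 - 4*j + 3) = j*(j - 1)^2*(j - 3)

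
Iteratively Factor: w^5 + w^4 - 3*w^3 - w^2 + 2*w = (w - 1)*(w^4 + 2*w^3 - w^2 - 2*w) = (w - 1)^2*(w^3 + 3*w^2 + 2*w) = (w - 1)^2*(w + 1)*(w^2 + 2*w) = (w - 1)^2*(w + 1)*(w + 2)*(w)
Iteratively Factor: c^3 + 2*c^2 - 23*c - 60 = (c + 4)*(c^2 - 2*c - 15) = (c - 5)*(c + 4)*(c + 3)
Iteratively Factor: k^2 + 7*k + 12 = (k + 3)*(k + 4)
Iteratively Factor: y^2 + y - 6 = (y + 3)*(y - 2)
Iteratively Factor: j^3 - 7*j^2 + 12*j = (j - 3)*(j^2 - 4*j) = j*(j - 3)*(j - 4)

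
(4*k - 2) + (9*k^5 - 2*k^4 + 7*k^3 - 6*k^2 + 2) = 9*k^5 - 2*k^4 + 7*k^3 - 6*k^2 + 4*k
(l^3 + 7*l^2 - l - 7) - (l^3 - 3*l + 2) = 7*l^2 + 2*l - 9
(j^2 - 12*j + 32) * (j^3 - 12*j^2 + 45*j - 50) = j^5 - 24*j^4 + 221*j^3 - 974*j^2 + 2040*j - 1600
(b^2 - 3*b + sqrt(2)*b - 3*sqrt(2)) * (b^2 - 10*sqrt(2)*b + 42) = b^4 - 9*sqrt(2)*b^3 - 3*b^3 + 22*b^2 + 27*sqrt(2)*b^2 - 66*b + 42*sqrt(2)*b - 126*sqrt(2)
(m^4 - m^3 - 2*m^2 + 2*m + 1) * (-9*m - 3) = -9*m^5 + 6*m^4 + 21*m^3 - 12*m^2 - 15*m - 3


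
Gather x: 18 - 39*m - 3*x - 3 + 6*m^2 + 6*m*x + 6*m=6*m^2 - 33*m + x*(6*m - 3) + 15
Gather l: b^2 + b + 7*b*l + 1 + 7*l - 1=b^2 + b + l*(7*b + 7)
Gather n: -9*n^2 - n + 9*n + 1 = -9*n^2 + 8*n + 1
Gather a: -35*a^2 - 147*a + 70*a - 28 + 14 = -35*a^2 - 77*a - 14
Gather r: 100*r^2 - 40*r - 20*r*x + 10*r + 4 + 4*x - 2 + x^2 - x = 100*r^2 + r*(-20*x - 30) + x^2 + 3*x + 2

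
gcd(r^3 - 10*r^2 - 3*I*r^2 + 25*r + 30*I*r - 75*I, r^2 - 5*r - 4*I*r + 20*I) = r - 5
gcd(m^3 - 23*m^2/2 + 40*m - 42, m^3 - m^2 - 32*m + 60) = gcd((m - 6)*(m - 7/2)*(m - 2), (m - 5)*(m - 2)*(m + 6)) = m - 2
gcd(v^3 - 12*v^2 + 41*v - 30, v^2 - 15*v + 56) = 1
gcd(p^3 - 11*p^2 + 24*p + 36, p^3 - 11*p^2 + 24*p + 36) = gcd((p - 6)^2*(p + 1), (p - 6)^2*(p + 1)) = p^3 - 11*p^2 + 24*p + 36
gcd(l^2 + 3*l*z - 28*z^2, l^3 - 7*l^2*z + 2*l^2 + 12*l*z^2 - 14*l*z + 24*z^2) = -l + 4*z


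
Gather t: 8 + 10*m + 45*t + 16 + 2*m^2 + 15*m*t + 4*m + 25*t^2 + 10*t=2*m^2 + 14*m + 25*t^2 + t*(15*m + 55) + 24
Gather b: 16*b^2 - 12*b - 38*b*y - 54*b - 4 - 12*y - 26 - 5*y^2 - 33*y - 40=16*b^2 + b*(-38*y - 66) - 5*y^2 - 45*y - 70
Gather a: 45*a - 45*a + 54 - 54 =0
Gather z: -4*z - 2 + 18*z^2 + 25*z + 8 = 18*z^2 + 21*z + 6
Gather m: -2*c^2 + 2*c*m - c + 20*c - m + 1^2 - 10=-2*c^2 + 19*c + m*(2*c - 1) - 9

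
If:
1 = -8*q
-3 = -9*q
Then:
No Solution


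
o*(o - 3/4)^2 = o^3 - 3*o^2/2 + 9*o/16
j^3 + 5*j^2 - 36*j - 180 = (j - 6)*(j + 5)*(j + 6)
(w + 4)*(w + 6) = w^2 + 10*w + 24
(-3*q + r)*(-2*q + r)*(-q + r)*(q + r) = -6*q^4 + 5*q^3*r + 5*q^2*r^2 - 5*q*r^3 + r^4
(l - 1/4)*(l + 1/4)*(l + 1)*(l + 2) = l^4 + 3*l^3 + 31*l^2/16 - 3*l/16 - 1/8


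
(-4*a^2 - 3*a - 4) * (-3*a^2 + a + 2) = 12*a^4 + 5*a^3 + a^2 - 10*a - 8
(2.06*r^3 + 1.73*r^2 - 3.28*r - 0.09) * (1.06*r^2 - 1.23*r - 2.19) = 2.1836*r^5 - 0.7*r^4 - 10.1161*r^3 + 0.1503*r^2 + 7.2939*r + 0.1971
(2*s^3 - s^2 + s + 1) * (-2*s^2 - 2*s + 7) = -4*s^5 - 2*s^4 + 14*s^3 - 11*s^2 + 5*s + 7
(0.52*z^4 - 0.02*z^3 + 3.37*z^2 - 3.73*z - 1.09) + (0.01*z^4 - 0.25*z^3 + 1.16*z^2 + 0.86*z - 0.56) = 0.53*z^4 - 0.27*z^3 + 4.53*z^2 - 2.87*z - 1.65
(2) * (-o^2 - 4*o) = -2*o^2 - 8*o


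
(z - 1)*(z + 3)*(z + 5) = z^3 + 7*z^2 + 7*z - 15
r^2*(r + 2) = r^3 + 2*r^2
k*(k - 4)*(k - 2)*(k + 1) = k^4 - 5*k^3 + 2*k^2 + 8*k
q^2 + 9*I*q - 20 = (q + 4*I)*(q + 5*I)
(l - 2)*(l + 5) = l^2 + 3*l - 10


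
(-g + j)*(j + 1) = -g*j - g + j^2 + j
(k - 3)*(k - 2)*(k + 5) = k^3 - 19*k + 30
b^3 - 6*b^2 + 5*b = b*(b - 5)*(b - 1)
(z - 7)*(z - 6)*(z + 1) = z^3 - 12*z^2 + 29*z + 42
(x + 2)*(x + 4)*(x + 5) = x^3 + 11*x^2 + 38*x + 40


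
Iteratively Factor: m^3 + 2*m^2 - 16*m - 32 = (m + 4)*(m^2 - 2*m - 8) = (m - 4)*(m + 4)*(m + 2)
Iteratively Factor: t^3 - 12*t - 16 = (t + 2)*(t^2 - 2*t - 8) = (t - 4)*(t + 2)*(t + 2)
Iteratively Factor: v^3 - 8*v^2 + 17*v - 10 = (v - 5)*(v^2 - 3*v + 2) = (v - 5)*(v - 1)*(v - 2)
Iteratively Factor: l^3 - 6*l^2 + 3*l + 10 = (l - 5)*(l^2 - l - 2) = (l - 5)*(l + 1)*(l - 2)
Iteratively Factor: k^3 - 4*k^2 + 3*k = (k - 3)*(k^2 - k) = (k - 3)*(k - 1)*(k)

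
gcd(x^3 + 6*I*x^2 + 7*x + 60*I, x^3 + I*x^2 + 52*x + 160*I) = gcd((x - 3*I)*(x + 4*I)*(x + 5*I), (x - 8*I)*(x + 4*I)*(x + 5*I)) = x^2 + 9*I*x - 20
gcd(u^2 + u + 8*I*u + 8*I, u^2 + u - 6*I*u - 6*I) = u + 1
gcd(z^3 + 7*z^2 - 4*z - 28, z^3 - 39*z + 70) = z^2 + 5*z - 14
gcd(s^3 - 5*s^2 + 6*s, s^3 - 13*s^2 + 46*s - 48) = s^2 - 5*s + 6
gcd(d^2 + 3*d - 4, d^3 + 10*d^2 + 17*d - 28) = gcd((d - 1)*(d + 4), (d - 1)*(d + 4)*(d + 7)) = d^2 + 3*d - 4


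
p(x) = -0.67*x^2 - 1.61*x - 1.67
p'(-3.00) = 2.41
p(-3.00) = -2.87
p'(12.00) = -17.69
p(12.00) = -117.47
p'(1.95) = -4.22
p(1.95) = -7.36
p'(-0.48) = -0.97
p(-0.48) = -1.05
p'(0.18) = -1.85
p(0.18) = -1.98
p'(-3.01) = 2.42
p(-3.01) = -2.89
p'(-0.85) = -0.47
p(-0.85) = -0.79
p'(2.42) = -4.85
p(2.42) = -9.49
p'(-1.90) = 0.94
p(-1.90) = -1.03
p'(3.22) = -5.92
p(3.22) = -13.80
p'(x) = -1.34*x - 1.61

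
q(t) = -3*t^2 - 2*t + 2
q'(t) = -6*t - 2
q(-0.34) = 2.33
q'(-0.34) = 0.04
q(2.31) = -18.63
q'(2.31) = -15.86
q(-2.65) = -13.77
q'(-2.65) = 13.90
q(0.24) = 1.35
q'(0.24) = -3.44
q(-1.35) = -0.77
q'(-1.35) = 6.10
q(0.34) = 0.97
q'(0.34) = -4.04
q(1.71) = -10.19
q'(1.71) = -12.26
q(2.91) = -29.22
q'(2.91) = -19.46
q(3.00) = -31.00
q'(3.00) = -20.00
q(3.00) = -31.00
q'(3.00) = -20.00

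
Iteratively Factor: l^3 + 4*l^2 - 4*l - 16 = (l + 2)*(l^2 + 2*l - 8) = (l - 2)*(l + 2)*(l + 4)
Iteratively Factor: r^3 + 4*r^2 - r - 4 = (r + 4)*(r^2 - 1) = (r - 1)*(r + 4)*(r + 1)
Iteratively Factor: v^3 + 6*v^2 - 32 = (v + 4)*(v^2 + 2*v - 8) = (v + 4)^2*(v - 2)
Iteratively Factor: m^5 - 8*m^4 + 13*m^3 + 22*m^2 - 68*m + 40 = (m - 1)*(m^4 - 7*m^3 + 6*m^2 + 28*m - 40) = (m - 1)*(m + 2)*(m^3 - 9*m^2 + 24*m - 20) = (m - 2)*(m - 1)*(m + 2)*(m^2 - 7*m + 10) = (m - 2)^2*(m - 1)*(m + 2)*(m - 5)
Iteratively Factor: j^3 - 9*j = (j)*(j^2 - 9) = j*(j - 3)*(j + 3)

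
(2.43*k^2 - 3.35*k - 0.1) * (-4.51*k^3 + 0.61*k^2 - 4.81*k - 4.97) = -10.9593*k^5 + 16.5908*k^4 - 13.2808*k^3 + 3.9754*k^2 + 17.1305*k + 0.497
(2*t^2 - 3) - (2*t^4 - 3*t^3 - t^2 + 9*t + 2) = -2*t^4 + 3*t^3 + 3*t^2 - 9*t - 5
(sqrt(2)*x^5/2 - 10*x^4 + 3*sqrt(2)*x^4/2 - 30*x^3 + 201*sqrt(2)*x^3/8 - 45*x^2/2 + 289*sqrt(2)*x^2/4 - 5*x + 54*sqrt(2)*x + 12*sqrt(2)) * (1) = sqrt(2)*x^5/2 - 10*x^4 + 3*sqrt(2)*x^4/2 - 30*x^3 + 201*sqrt(2)*x^3/8 - 45*x^2/2 + 289*sqrt(2)*x^2/4 - 5*x + 54*sqrt(2)*x + 12*sqrt(2)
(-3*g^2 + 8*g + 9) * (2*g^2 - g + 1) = -6*g^4 + 19*g^3 + 7*g^2 - g + 9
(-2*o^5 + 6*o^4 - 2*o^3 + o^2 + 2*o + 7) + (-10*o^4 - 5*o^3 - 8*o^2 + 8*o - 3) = -2*o^5 - 4*o^4 - 7*o^3 - 7*o^2 + 10*o + 4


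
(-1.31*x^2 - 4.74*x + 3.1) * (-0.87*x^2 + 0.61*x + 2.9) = 1.1397*x^4 + 3.3247*x^3 - 9.3874*x^2 - 11.855*x + 8.99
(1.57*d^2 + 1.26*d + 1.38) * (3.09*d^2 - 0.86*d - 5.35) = 4.8513*d^4 + 2.5432*d^3 - 5.2189*d^2 - 7.9278*d - 7.383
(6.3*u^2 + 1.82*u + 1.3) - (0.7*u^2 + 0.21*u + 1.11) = 5.6*u^2 + 1.61*u + 0.19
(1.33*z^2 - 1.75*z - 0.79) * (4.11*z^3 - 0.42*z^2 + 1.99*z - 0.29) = 5.4663*z^5 - 7.7511*z^4 + 0.134799999999999*z^3 - 3.5364*z^2 - 1.0646*z + 0.2291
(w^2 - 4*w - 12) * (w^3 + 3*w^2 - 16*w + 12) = w^5 - w^4 - 40*w^3 + 40*w^2 + 144*w - 144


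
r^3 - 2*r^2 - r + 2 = (r - 2)*(r - 1)*(r + 1)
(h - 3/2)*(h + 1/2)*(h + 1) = h^3 - 7*h/4 - 3/4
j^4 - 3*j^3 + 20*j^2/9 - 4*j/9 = j*(j - 2)*(j - 2/3)*(j - 1/3)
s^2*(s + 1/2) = s^3 + s^2/2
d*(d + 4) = d^2 + 4*d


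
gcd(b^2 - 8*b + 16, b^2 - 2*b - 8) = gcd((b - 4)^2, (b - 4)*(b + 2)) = b - 4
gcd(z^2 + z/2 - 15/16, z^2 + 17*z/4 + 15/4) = z + 5/4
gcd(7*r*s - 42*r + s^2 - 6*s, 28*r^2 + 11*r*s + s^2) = 7*r + s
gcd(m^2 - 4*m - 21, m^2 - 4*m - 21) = m^2 - 4*m - 21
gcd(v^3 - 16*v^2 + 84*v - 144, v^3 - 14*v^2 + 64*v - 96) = v^2 - 10*v + 24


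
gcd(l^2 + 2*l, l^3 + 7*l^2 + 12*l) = l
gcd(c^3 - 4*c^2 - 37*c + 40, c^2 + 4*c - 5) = c^2 + 4*c - 5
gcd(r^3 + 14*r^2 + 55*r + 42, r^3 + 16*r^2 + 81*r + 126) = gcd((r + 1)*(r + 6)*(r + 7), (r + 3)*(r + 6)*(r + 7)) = r^2 + 13*r + 42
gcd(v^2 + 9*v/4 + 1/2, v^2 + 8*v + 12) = v + 2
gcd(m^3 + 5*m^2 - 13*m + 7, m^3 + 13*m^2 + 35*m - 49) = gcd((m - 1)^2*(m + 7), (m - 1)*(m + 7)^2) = m^2 + 6*m - 7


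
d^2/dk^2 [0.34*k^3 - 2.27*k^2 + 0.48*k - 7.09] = 2.04*k - 4.54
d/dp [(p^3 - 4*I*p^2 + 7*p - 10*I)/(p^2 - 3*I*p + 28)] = (p^4 - 6*I*p^3 + 65*p^2 - 204*I*p + 226)/(p^4 - 6*I*p^3 + 47*p^2 - 168*I*p + 784)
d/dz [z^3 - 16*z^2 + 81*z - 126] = 3*z^2 - 32*z + 81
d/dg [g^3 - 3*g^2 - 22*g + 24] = 3*g^2 - 6*g - 22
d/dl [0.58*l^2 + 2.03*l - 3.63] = 1.16*l + 2.03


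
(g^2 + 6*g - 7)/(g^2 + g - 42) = (g - 1)/(g - 6)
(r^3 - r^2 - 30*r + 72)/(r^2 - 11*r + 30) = (r^3 - r^2 - 30*r + 72)/(r^2 - 11*r + 30)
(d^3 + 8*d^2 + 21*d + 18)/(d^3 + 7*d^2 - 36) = (d^2 + 5*d + 6)/(d^2 + 4*d - 12)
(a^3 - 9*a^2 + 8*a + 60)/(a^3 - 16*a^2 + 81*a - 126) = (a^2 - 3*a - 10)/(a^2 - 10*a + 21)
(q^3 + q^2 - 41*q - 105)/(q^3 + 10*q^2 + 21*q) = (q^2 - 2*q - 35)/(q*(q + 7))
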